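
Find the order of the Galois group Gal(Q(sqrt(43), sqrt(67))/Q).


The 2 square roots of distinct primes are multiplicatively independent over Q,
so [K:Q] = 2^2 and Gal(K/Q) is isomorphic to (Z/2Z)^2.
|Gal| = 2^2 = 4

4


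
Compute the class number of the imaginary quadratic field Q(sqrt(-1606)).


K = Q(sqrt(-1606)). d mod 4 = 2, so D = disc(K) = 4d = -6424
h(K) equals the number of primitive reduced positive-definite forms (a, b, c) = a*x^2 + b*x*y + c*y^2 with b^2 - 4ac = D,
where reduced means |b| <= a <= c, with b >= 0 whenever |b| = a or a = c, and primitive means gcd(a, b, c) = 1.
Reduced forces 3a^2 <= |D| = 6424, so 1 <= a <= 46; b must have the parity of D, and c = (b^2 - D)/(4a) must be an integer >= a.
Enumerate a = 1..46, b in [-a, a]:
  a=1: (1, 0, 1606)  [1]
  a=2: (2, 0, 803)  [1]
  a=3..4: none
  a=5: (5, -4, 322), (5, 4, 322)  [2]
  a=6: none
  a=7: (7, -4, 230), (7, 4, 230)  [2]
  a=8..9: none
  a=10: (10, -4, 161), (10, 4, 161)  [2]
  a=11: (11, 0, 146)  [1]
  a=12..13: none
  a=14: (14, -4, 115), (14, 4, 115)  [2]
  a=15..16: none
  a=17: (17, -6, 95), (17, 6, 95)  [2]
  a=18: none
  a=19: (19, -6, 85), (19, 6, 85)  [2]
  a=20..21: none
  a=22: (22, 0, 73)  [1]
  a=23: (23, -4, 70), (23, 4, 70)  [2]
  a=24: none
  a=25: (25, -24, 70), (25, 24, 70)  [2]
  a=26..33: none
  a=34: (34, -28, 53), (34, 28, 53)  [2]
  a=35: (35, -24, 50), (35, -4, 46), (35, 4, 46), (35, 24, 50)  [4]
  a=36..37: none
  a=38: (38, -32, 49), (38, 32, 49)  [2]
  a=39..46: none
Total reduced forms: 1 + 1 + 2 + 2 + 2 + 1 + 2 + 2 + 2 + 1 + 2 + 2 + 2 + 4 + 2 = 28
h = 28

28


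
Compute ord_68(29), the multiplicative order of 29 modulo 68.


We want ord_68(29), the smallest k >= 1 with 29^k = 1 mod 68.
n = 68 = 2^2 * 17, phi(68) = 32; the order divides phi(n).
Divisors of 32: 1, 2, 4, 8, 16, 32
Repeated squaring mod 68: 29^1 = 29, 29^2 = 25, 29^4 = 13, 29^8 = 33, 29^16 = 1, 29^32 = 1
Test divisors in increasing order:
  k=1: 29^1 = 29 mod 68
  k=2: 29^2 = 25 mod 68
  k=4: 29^4 = 13 mod 68
  k=8: 29^8 = 33 mod 68
  k=16: 29^16 = 1 mod 68  <- first divisor giving 1
Order = 16

16


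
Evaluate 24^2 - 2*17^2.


x^2 - d*y^2
= 24^2 - 2*17^2
= 576 - 578
= -2

-2


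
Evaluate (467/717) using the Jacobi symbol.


Compute (467/717) via quadratic reciprocity:
  reciprocity: (467/717) -> +(717/467)
  reduce: (250/467)
  pull out 2: (2/467) = -1  (since 467 mod 8 = 3)
  reciprocity: (125/467) -> +(467/125)
  reduce: (92/125)
  pull out 2: (2/125) = -1  (since 125 mod 8 = 5)
  pull out 2: (2/125) = -1  (since 125 mod 8 = 5)
  reciprocity: (23/125) -> +(125/23)
  reduce: (10/23)
  pull out 2: (2/23) = +1  (since 23 mod 8 = 7)
  reciprocity: (5/23) -> +(23/5)
  reduce: (3/5)
  reciprocity: (3/5) -> +(5/3)
  reduce: (2/3)
  pull out 2: (2/3) = -1  (since 3 mod 8 = 3)
  (1/3) = 1
Product of signs = 1

1


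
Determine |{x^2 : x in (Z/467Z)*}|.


For prime p, the number of non-zero quadratic residues is (p-1)/2.
= (467-1)/2
= 233

233


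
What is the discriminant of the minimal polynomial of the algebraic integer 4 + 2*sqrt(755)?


The element 4 + 2*sqrt(755) has minimal polynomial:
x^2 - 8*x - 3004
Discriminant = (-8)^2 - 4*(-3004)
= 64 + 12016
= 12080

12080


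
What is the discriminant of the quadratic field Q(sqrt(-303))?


For K = Q(sqrt(d)) with d squarefree: disc(K) = d if d = 1 mod 4, and disc(K) = 4d if d = 2 or 3 mod 4.
Here d = -303, and d mod 4 = 1.
d = 1 mod 4 (O_K = Z[(1+sqrt(d))/2]), so disc(K) = d = -303

-303


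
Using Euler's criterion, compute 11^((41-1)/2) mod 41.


p = 41 is prime and the exponent is (p-1)/2 = 20, so by Euler's criterion 11^20 = (11/41) = +1 or -1 mod 41.
Compute by square-and-multiply:
  20 = 16 + 4 (binary 10100)
  Repeated squaring mod 41: 11^1 = 11, 11^2 = 39, 11^4 = 4, 11^8 = 16, 11^16 = 10
  11^20 = 11^16 * 11^4 = 10 * 4 mod 41
    10 * 4 = 40 = 40 mod 41
  11^20 = 40 mod 41
Result 40 = p - 1 = -1 mod 41: 11 is a quadratic non-residue mod 41. As a residue in [0, p-1] the value is 40.
11^20 mod 41 = 40

40


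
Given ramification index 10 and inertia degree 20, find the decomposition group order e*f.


|D_P| = e * f
= 10 * 20
= 200

200


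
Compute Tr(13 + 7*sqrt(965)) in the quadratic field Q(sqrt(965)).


Tr(a + b*sqrt(d)) = (a + b*sqrt(d)) + (a - b*sqrt(d)) = 2a
= 2 * (13)
= 26

26


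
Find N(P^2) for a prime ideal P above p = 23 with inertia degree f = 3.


N(P^a) = p^(a*f)
= 23^(2*3)
= 23^6
= 148035889

148035889


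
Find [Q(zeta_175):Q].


The degree equals Euler's totient phi(175).
175 = 5^2 * 7
phi(175) = 120

120


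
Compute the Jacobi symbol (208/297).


Compute (208/297) via quadratic reciprocity:
  pull out 2: (2/297) = +1  (since 297 mod 8 = 1)
  pull out 2: (2/297) = +1  (since 297 mod 8 = 1)
  pull out 2: (2/297) = +1  (since 297 mod 8 = 1)
  pull out 2: (2/297) = +1  (since 297 mod 8 = 1)
  reciprocity: (13/297) -> +(297/13)
  reduce: (11/13)
  reciprocity: (11/13) -> +(13/11)
  reduce: (2/11)
  pull out 2: (2/11) = -1  (since 11 mod 8 = 3)
  (1/11) = 1
Product of signs = -1

-1


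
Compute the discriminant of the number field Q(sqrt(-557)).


For K = Q(sqrt(d)) with d squarefree: disc(K) = d if d = 1 mod 4, and disc(K) = 4d if d = 2 or 3 mod 4.
Here d = -557, and d mod 4 = 3.
d = 3 mod 4, not 1 (O_K = Z[sqrt(d)]), so disc(K) = 4d = 4 * (-557) = -2228

-2228


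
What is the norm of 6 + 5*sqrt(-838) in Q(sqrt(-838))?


N(a + b*sqrt(d)) = a^2 - d*b^2
= (6)^2 - (-838)*(5)^2
= 36 + 20950
= 20986

20986


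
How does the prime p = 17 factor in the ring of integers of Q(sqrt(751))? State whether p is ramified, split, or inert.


K = Q(sqrt(751)). Since d mod 4 = 3, disc(K) = 3004.
Check p | disc: 3004 mod 17 = 12.
p does not divide disc. Compute Legendre symbol (d/p):
3^((17-1)/2) mod 17 = -1
(d/p) = -1, so p is inert: (p) stays prime with e=1, f=2, g=1.
Therefore p is inert.

inert


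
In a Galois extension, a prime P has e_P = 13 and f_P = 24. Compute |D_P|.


|D_P| = e * f
= 13 * 24
= 312

312


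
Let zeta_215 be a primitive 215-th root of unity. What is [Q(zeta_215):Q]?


The degree equals Euler's totient phi(215).
215 = 5 * 43
phi(215) = 168

168


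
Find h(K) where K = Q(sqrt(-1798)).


K = Q(sqrt(-1798)). d mod 4 = 2, so D = disc(K) = 4d = -7192
h(K) equals the number of primitive reduced positive-definite forms (a, b, c) = a*x^2 + b*x*y + c*y^2 with b^2 - 4ac = D,
where reduced means |b| <= a <= c, with b >= 0 whenever |b| = a or a = c, and primitive means gcd(a, b, c) = 1.
Reduced forces 3a^2 <= |D| = 7192, so 1 <= a <= 48; b must have the parity of D, and c = (b^2 - D)/(4a) must be an integer >= a.
Enumerate a = 1..48, b in [-a, a]:
  a=1: (1, 0, 1798)  [1]
  a=2: (2, 0, 899)  [1]
  a=3..6: none
  a=7: (7, -2, 257), (7, 2, 257)  [2]
  a=8..12: none
  a=13: (13, -6, 139), (13, 6, 139)  [2]
  a=14: (14, -12, 131), (14, 12, 131)  [2]
  a=15..16: none
  a=17: (17, -4, 106), (17, 4, 106)  [2]
  a=18: none
  a=19: (19, -16, 98), (19, 16, 98)  [2]
  a=20..25: none
  a=26: (26, -20, 73), (26, 20, 73)  [2]
  a=27..28: none
  a=29: (29, 0, 62)  [1]
  a=30: none
  a=31: (31, 0, 58)  [1]
  a=32..33: none
  a=34: (34, -4, 53), (34, 4, 53)  [2]
  a=35..37: none
  a=38: (38, -16, 49), (38, 16, 49)  [2]
  a=39..48: none
Total reduced forms: 1 + 1 + 2 + 2 + 2 + 2 + 2 + 2 + 1 + 1 + 2 + 2 = 20
h = 20

20


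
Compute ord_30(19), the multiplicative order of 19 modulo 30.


We want ord_30(19), the smallest k >= 1 with 19^k = 1 mod 30.
n = 30 = 2 * 3 * 5, phi(30) = 8; the order divides phi(n).
Divisors of 8: 1, 2, 4, 8
Repeated squaring mod 30: 19^1 = 19, 19^2 = 1, 19^4 = 1, 19^8 = 1
Test divisors in increasing order:
  k=1: 19^1 = 19 mod 30
  k=2: 19^2 = 1 mod 30  <- first divisor giving 1
Order = 2

2


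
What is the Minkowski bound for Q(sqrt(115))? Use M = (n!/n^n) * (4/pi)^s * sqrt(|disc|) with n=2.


d = 115, d mod 4 = 3, so disc(K) = 4d = 460; |disc(K)| = 460
Real quadratic field, so n = 2, s = r2 = 0, r1 = 2
M = (n!/n^n) * (4/pi)^s * sqrt(|disc(K)|) = (2!/2^2) * (4/pi)^0 * sqrt(460)
= 0.5 * 1.000000 * 21.447611
= 10.7238

10.7238


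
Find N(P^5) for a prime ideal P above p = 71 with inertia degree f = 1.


N(P^a) = p^(a*f)
= 71^(5*1)
= 71^5
= 1804229351

1804229351


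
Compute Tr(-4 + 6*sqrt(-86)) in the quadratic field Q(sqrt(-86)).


Tr(a + b*sqrt(d)) = (a + b*sqrt(d)) + (a - b*sqrt(d)) = 2a
= 2 * (-4)
= -8

-8


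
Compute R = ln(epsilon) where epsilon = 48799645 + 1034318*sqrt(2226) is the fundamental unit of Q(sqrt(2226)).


epsilon = 48799645 + 1034318*sqrt(2226)
= 9.7599e+07
R = ln(9.7599e+07)
= 18.3964

18.3964


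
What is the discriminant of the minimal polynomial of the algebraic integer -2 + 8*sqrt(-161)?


The element -2 + 8*sqrt(-161) has minimal polynomial:
x^2 + 4*x + 10308
Discriminant = (4)^2 - 4*(10308)
= 16 - 41232
= -41216

-41216


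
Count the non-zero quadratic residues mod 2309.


For prime p, the number of non-zero quadratic residues is (p-1)/2.
= (2309-1)/2
= 1154

1154


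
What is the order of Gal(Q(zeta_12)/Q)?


|Gal(Q(zeta_12)/Q)| = phi(12)
= 4

4


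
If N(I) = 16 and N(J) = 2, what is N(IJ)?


N(IJ) = N(I) * N(J)
= 16 * 2
= 32

32


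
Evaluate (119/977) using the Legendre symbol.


p = 977 is prime, so compute (119/977) with the reciprocity algorithm (Jacobi-symbol steps: pull out 2s via (2/n), flip via reciprocity, reduce):
  reciprocity: (119/977) -> +(977/119)
  reduce: (25/119)
  reciprocity: (25/119) -> +(119/25)
  reduce: (19/25)
  reciprocity: (19/25) -> +(25/19)
  reduce: (6/19)
  pull out 2: (2/19) = -1  (since 19 mod 8 = 3)
  reciprocity: (3/19) -> -(19/3)
  reduce: (1/3)
  (1/3) = 1
Product of signs = 1
(119/977) = 1

1


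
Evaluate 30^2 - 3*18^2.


x^2 - d*y^2
= 30^2 - 3*18^2
= 900 - 972
= -72

-72


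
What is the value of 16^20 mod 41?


p = 41 is prime and the exponent is (p-1)/2 = 20, so by Euler's criterion 16^20 = (16/41) = +1 or -1 mod 41.
Compute by square-and-multiply:
  20 = 16 + 4 (binary 10100)
  Repeated squaring mod 41: 16^1 = 16, 16^2 = 10, 16^4 = 18, 16^8 = 37, 16^16 = 16
  16^20 = 16^16 * 16^4 = 16 * 18 mod 41
    16 * 18 = 288 = 1 mod 41
  16^20 = 1 mod 41
Result 1: 16 is a quadratic residue mod 41.
16^20 mod 41 = 1

1


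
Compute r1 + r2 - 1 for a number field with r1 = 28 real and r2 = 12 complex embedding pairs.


By Dirichlet's unit theorem:
rank = r1 + r2 - 1
= 28 + 12 - 1
= 39

39


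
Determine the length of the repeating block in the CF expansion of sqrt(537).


Run the CF algorithm for sqrt(537).
a_0 = floor(sqrt(537)) = 23; set m_0=0, q_0=1.
Recurrence: m' = q*a - m,  q' = (d - m'^2)/q,  a' = floor((a_0 + m')/q').
  step 1: m=23, q=8, a=5
  step 2: m=17, q=31, a=1
  step 3: m=14, q=11, a=3
  step 4: m=19, q=16, a=2
  step 5: m=13, q=23, a=1
  step 6: m=10, q=19, a=1
  step 7: m=9, q=24, a=1
  step 8: m=15, q=13, a=2
  step 9: m=11, q=32, a=1
  step 10: m=21, q=3, a=14
  step 11: m=21, q=32, a=1
  step 12: m=11, q=13, a=2
  step 13: m=15, q=24, a=1
  step 14: m=9, q=19, a=1
  step 15: m=10, q=23, a=1
  step 16: m=13, q=16, a=2
  step 17: m=19, q=11, a=3
  step 18: m=14, q=31, a=1
  step 19: m=17, q=8, a=5
  step 20: m=23, q=1, a=46
a_20 = 2*a_0 = 46, so the period closes here.
sqrt(537) = [23; 5, 1, 3, 2, 1, 1, 1, 2, 1, 14, 1, 2, 1, 1, 1, 2, 3, 1, 5, 46]
Period length = 20

20


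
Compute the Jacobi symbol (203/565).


Compute (203/565) via quadratic reciprocity:
  reciprocity: (203/565) -> +(565/203)
  reduce: (159/203)
  reciprocity: (159/203) -> -(203/159)
  reduce: (44/159)
  pull out 2: (2/159) = +1  (since 159 mod 8 = 7)
  pull out 2: (2/159) = +1  (since 159 mod 8 = 7)
  reciprocity: (11/159) -> -(159/11)
  reduce: (5/11)
  reciprocity: (5/11) -> +(11/5)
  reduce: (1/5)
  (1/5) = 1
Product of signs = 1

1


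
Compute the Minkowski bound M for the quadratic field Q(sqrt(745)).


d = 745, d mod 4 = 1, so disc(K) = d = 745; |disc(K)| = 745
Real quadratic field, so n = 2, s = r2 = 0, r1 = 2
M = (n!/n^n) * (4/pi)^s * sqrt(|disc(K)|) = (2!/2^2) * (4/pi)^0 * sqrt(745)
= 0.5 * 1.000000 * 27.294688
= 13.6473

13.6473


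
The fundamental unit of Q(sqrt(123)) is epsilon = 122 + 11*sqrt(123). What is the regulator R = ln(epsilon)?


epsilon = 122 + 11*sqrt(123)
= 243.9959
R = ln(243.9959)
= 5.4972

5.4972


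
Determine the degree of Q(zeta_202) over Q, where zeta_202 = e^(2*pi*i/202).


The degree equals Euler's totient phi(202).
202 = 2 * 101
phi(202) = 100

100


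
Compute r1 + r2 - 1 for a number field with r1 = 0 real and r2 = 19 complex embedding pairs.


By Dirichlet's unit theorem:
rank = r1 + r2 - 1
= 0 + 19 - 1
= 18

18


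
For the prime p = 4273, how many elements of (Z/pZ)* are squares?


For prime p, the number of non-zero quadratic residues is (p-1)/2.
= (4273-1)/2
= 2136

2136


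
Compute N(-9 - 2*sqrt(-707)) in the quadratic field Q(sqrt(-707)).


N(a + b*sqrt(d)) = a^2 - d*b^2
= (-9)^2 - (-707)*(-2)^2
= 81 + 2828
= 2909

2909


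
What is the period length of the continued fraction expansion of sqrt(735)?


Run the CF algorithm for sqrt(735).
a_0 = floor(sqrt(735)) = 27; set m_0=0, q_0=1.
Recurrence: m' = q*a - m,  q' = (d - m'^2)/q,  a' = floor((a_0 + m')/q').
  step 1: m=27, q=6, a=9
  step 2: m=27, q=1, a=54
a_2 = 2*a_0 = 54, so the period closes here.
sqrt(735) = [27; 9, 54]
Period length = 2

2


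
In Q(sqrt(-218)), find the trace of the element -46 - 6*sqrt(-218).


Tr(a + b*sqrt(d)) = (a + b*sqrt(d)) + (a - b*sqrt(d)) = 2a
= 2 * (-46)
= -92

-92


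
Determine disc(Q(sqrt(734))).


For K = Q(sqrt(d)) with d squarefree: disc(K) = d if d = 1 mod 4, and disc(K) = 4d if d = 2 or 3 mod 4.
Here d = 734, and d mod 4 = 2.
d = 2 mod 4, not 1 (O_K = Z[sqrt(d)]), so disc(K) = 4d = 4 * (734) = 2936

2936


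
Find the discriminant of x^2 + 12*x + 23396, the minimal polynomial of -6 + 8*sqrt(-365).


The element -6 + 8*sqrt(-365) has minimal polynomial:
x^2 + 12*x + 23396
Discriminant = (12)^2 - 4*(23396)
= 144 - 93584
= -93440

-93440


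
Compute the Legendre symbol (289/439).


p = 439 is prime, so compute (289/439) with the reciprocity algorithm (Jacobi-symbol steps: pull out 2s via (2/n), flip via reciprocity, reduce):
  reciprocity: (289/439) -> +(439/289)
  reduce: (150/289)
  pull out 2: (2/289) = +1  (since 289 mod 8 = 1)
  reciprocity: (75/289) -> +(289/75)
  reduce: (64/75)
  pull out 2: (2/75) = -1  (since 75 mod 8 = 3)
  pull out 2: (2/75) = -1  (since 75 mod 8 = 3)
  pull out 2: (2/75) = -1  (since 75 mod 8 = 3)
  pull out 2: (2/75) = -1  (since 75 mod 8 = 3)
  pull out 2: (2/75) = -1  (since 75 mod 8 = 3)
  pull out 2: (2/75) = -1  (since 75 mod 8 = 3)
  (1/75) = 1
Product of signs = 1
(289/439) = 1

1


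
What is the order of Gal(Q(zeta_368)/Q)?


|Gal(Q(zeta_368)/Q)| = phi(368)
= 176

176


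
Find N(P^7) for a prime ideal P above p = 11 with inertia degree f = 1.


N(P^a) = p^(a*f)
= 11^(7*1)
= 11^7
= 19487171

19487171


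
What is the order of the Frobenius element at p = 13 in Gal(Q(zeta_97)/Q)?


The Frobenius at p in Gal(Q(zeta_n)/Q) = (Z/nZ)* is the class of p, so its order is ord_97(13), the smallest k >= 1 with 13^k = 1 mod 97.
n = 97 = 97, phi(97) = 96; the order divides phi(n).
Divisors of 96: 1, 2, 3, 4, 6, 8, 12, 16, 24, 32, 48, 96
Repeated squaring mod 97: 13^1 = 13, 13^2 = 72, 13^4 = 43, 13^8 = 6, 13^16 = 36, 13^32 = 35, 13^64 = 61
Test divisors in increasing order:
  k=1: 13^1 = 13 mod 97
  k=2: 13^2 = 72 mod 97
  k=3: 13^3 = 72 * 13 = 63 mod 97
  k=4: 13^4 = 43 mod 97
  k=6: 13^6 = 43 * 72 = 89 mod 97
  k=8: 13^8 = 6 mod 97
  k=12: 13^12 = 6 * 43 = 64 mod 97
  k=16: 13^16 = 36 mod 97
  k=24: 13^24 = 36 * 6 = 22 mod 97
  k=32: 13^32 = 35 mod 97
  k=48: 13^48 = 35 * 36 = 96 mod 97
  k=96: 13^96 = 61 * 35 = 1 mod 97  <- first divisor giving 1
Order = 96

96


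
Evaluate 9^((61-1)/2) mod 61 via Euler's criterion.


p = 61 is prime and the exponent is (p-1)/2 = 30, so by Euler's criterion 9^30 = (9/61) = +1 or -1 mod 61.
Compute by square-and-multiply:
  30 = 16 + 8 + 4 + 2 (binary 11110)
  Repeated squaring mod 61: 9^1 = 9, 9^2 = 20, 9^4 = 34, 9^8 = 58, 9^16 = 9
  9^30 = 9^16 * 9^8 * 9^4 * 9^2 = 9 * 58 * 34 * 20 mod 61
    9 * 58 = 522 = 34 mod 61
    34 * 34 = 1156 = 58 mod 61
    58 * 20 = 1160 = 1 mod 61
  9^30 = 1 mod 61
Result 1: 9 is a quadratic residue mod 61.
9^30 mod 61 = 1

1


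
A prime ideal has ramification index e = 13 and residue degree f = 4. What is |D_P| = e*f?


|D_P| = e * f
= 13 * 4
= 52

52


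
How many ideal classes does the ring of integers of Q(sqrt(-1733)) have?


K = Q(sqrt(-1733)). d mod 4 = 3, so D = disc(K) = 4d = -6932
h(K) equals the number of primitive reduced positive-definite forms (a, b, c) = a*x^2 + b*x*y + c*y^2 with b^2 - 4ac = D,
where reduced means |b| <= a <= c, with b >= 0 whenever |b| = a or a = c, and primitive means gcd(a, b, c) = 1.
Reduced forces 3a^2 <= |D| = 6932, so 1 <= a <= 48; b must have the parity of D, and c = (b^2 - D)/(4a) must be an integer >= a.
Enumerate a = 1..48, b in [-a, a]:
  a=1: (1, 0, 1733)  [1]
  a=2: (2, 2, 867)  [1]
  a=3: (3, -2, 578), (3, 2, 578)  [2]
  a=4..5: none
  a=6: (6, -2, 289), (6, 2, 289)  [2]
  a=7..8: none
  a=9: (9, -4, 193), (9, 4, 193)  [2]
  a=10: none
  a=11: (11, -8, 159), (11, 8, 159)  [2]
  a=12: none
  a=13: (13, -6, 134), (13, 6, 134)  [2]
  a=14..16: none
  a=17: (17, -2, 102), (17, 2, 102)  [2]
  a=18: (18, -14, 99), (18, 14, 99)  [2]
  a=19..21: none
  a=22: (22, -14, 81), (22, 14, 81)  [2]
  a=23..25: none
  a=26: (26, -6, 67), (26, 6, 67)  [2]
  a=27: (27, -14, 66), (27, 14, 66)  [2]
  a=28: none
  a=29: (29, -12, 61), (29, 12, 61)  [2]
  a=30..32: none
  a=33: (33, -14, 54), (33, -8, 53), (33, 8, 53), (33, 14, 54)  [4]
  a=34: (34, -2, 51), (34, 2, 51)  [2]
  a=35..38: none
  a=39: (39, -32, 51), (39, -20, 47), (39, 20, 47), (39, 32, 51)  [4]
  a=40..48: none
Total reduced forms: 1 + 1 + 2 + 2 + 2 + 2 + 2 + 2 + 2 + 2 + 2 + 2 + 2 + 4 + 2 + 4 = 34
h = 34

34


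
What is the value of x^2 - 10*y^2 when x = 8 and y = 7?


x^2 - d*y^2
= 8^2 - 10*7^2
= 64 - 490
= -426

-426


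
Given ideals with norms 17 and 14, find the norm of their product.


N(IJ) = N(I) * N(J)
= 17 * 14
= 238

238


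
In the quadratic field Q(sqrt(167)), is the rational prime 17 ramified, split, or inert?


K = Q(sqrt(167)). Since d mod 4 = 3, disc(K) = 668.
Check p | disc: 668 mod 17 = 5.
p does not divide disc. Compute Legendre symbol (d/p):
14^((17-1)/2) mod 17 = -1
(d/p) = -1, so p is inert: (p) stays prime with e=1, f=2, g=1.
Therefore p is inert.

inert


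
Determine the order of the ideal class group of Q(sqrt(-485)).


K = Q(sqrt(-485)). d mod 4 = 3, so D = disc(K) = 4d = -1940
h(K) equals the number of primitive reduced positive-definite forms (a, b, c) = a*x^2 + b*x*y + c*y^2 with b^2 - 4ac = D,
where reduced means |b| <= a <= c, with b >= 0 whenever |b| = a or a = c, and primitive means gcd(a, b, c) = 1.
Reduced forces 3a^2 <= |D| = 1940, so 1 <= a <= 25; b must have the parity of D, and c = (b^2 - D)/(4a) must be an integer >= a.
Enumerate a = 1..25, b in [-a, a]:
  a=1: (1, 0, 485)  [1]
  a=2: (2, 2, 243)  [1]
  a=3: (3, -2, 162), (3, 2, 162)  [2]
  a=4: none
  a=5: (5, 0, 97)  [1]
  a=6: (6, -2, 81), (6, 2, 81)  [2]
  a=7..8: none
  a=9: (9, -2, 54), (9, 2, 54)  [2]
  a=10: (10, 10, 51)  [1]
  a=11..12: none
  a=13: (13, -6, 38), (13, 6, 38)  [2]
  a=14: none
  a=15: (15, -10, 34), (15, 10, 34)  [2]
  a=16: none
  a=17: (17, -10, 30), (17, 10, 30)  [2]
  a=18: (18, -2, 27), (18, 2, 27)  [2]
  a=19: (19, -6, 26), (19, 6, 26)  [2]
  a=20..25: none
Total reduced forms: 1 + 1 + 2 + 1 + 2 + 2 + 1 + 2 + 2 + 2 + 2 + 2 = 20
h = 20

20


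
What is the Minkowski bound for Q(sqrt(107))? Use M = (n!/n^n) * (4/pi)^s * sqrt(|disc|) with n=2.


d = 107, d mod 4 = 3, so disc(K) = 4d = 428; |disc(K)| = 428
Real quadratic field, so n = 2, s = r2 = 0, r1 = 2
M = (n!/n^n) * (4/pi)^s * sqrt(|disc(K)|) = (2!/2^2) * (4/pi)^0 * sqrt(428)
= 0.5 * 1.000000 * 20.688161
= 10.3441

10.3441


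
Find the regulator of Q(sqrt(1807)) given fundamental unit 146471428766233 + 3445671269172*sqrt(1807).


epsilon = 146471428766233 + 3445671269172*sqrt(1807)
= 2.9294e+14
R = ln(2.9294e+14)
= 33.3110

33.3110


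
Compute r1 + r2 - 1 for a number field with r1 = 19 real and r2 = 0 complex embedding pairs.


By Dirichlet's unit theorem:
rank = r1 + r2 - 1
= 19 + 0 - 1
= 18

18


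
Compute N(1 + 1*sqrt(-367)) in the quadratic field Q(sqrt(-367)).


N(a + b*sqrt(d)) = a^2 - d*b^2
= (1)^2 - (-367)*(1)^2
= 1 + 367
= 368

368


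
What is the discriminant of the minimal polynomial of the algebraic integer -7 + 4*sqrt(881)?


The element -7 + 4*sqrt(881) has minimal polynomial:
x^2 + 14*x - 14047
Discriminant = (14)^2 - 4*(-14047)
= 196 + 56188
= 56384

56384


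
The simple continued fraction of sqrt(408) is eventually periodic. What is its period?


Run the CF algorithm for sqrt(408).
a_0 = floor(sqrt(408)) = 20; set m_0=0, q_0=1.
Recurrence: m' = q*a - m,  q' = (d - m'^2)/q,  a' = floor((a_0 + m')/q').
  step 1: m=20, q=8, a=5
  step 2: m=20, q=1, a=40
a_2 = 2*a_0 = 40, so the period closes here.
sqrt(408) = [20; 5, 40]
Period length = 2

2


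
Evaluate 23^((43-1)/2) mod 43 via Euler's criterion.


p = 43 is prime and the exponent is (p-1)/2 = 21, so by Euler's criterion 23^21 = (23/43) = +1 or -1 mod 43.
Compute by square-and-multiply:
  21 = 16 + 4 + 1 (binary 10101)
  Repeated squaring mod 43: 23^1 = 23, 23^2 = 13, 23^4 = 40, 23^8 = 9, 23^16 = 38
  23^21 = 23^16 * 23^4 * 23^1 = 38 * 40 * 23 mod 43
    38 * 40 = 1520 = 15 mod 43
    15 * 23 = 345 = 1 mod 43
  23^21 = 1 mod 43
Result 1: 23 is a quadratic residue mod 43.
23^21 mod 43 = 1

1


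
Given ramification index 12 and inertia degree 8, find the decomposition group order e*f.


|D_P| = e * f
= 12 * 8
= 96

96


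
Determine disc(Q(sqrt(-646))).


For K = Q(sqrt(d)) with d squarefree: disc(K) = d if d = 1 mod 4, and disc(K) = 4d if d = 2 or 3 mod 4.
Here d = -646, and d mod 4 = 2.
d = 2 mod 4, not 1 (O_K = Z[sqrt(d)]), so disc(K) = 4d = 4 * (-646) = -2584

-2584


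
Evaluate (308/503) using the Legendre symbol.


p = 503 is prime, so compute (308/503) with the reciprocity algorithm (Jacobi-symbol steps: pull out 2s via (2/n), flip via reciprocity, reduce):
  pull out 2: (2/503) = +1  (since 503 mod 8 = 7)
  pull out 2: (2/503) = +1  (since 503 mod 8 = 7)
  reciprocity: (77/503) -> +(503/77)
  reduce: (41/77)
  reciprocity: (41/77) -> +(77/41)
  reduce: (36/41)
  pull out 2: (2/41) = +1  (since 41 mod 8 = 1)
  pull out 2: (2/41) = +1  (since 41 mod 8 = 1)
  reciprocity: (9/41) -> +(41/9)
  reduce: (5/9)
  reciprocity: (5/9) -> +(9/5)
  reduce: (4/5)
  pull out 2: (2/5) = -1  (since 5 mod 8 = 5)
  pull out 2: (2/5) = -1  (since 5 mod 8 = 5)
  (1/5) = 1
Product of signs = 1
(308/503) = 1

1


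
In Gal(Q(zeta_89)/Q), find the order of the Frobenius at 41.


The Frobenius at p in Gal(Q(zeta_n)/Q) = (Z/nZ)* is the class of p, so its order is ord_89(41), the smallest k >= 1 with 41^k = 1 mod 89.
n = 89 = 89, phi(89) = 88; the order divides phi(n).
Divisors of 88: 1, 2, 4, 8, 11, 22, 44, 88
Repeated squaring mod 89: 41^1 = 41, 41^2 = 79, 41^4 = 11, 41^8 = 32, 41^16 = 45, 41^32 = 67, 41^64 = 39
Test divisors in increasing order:
  k=1: 41^1 = 41 mod 89
  k=2: 41^2 = 79 mod 89
  k=4: 41^4 = 11 mod 89
  k=8: 41^8 = 32 mod 89
  k=11: 41^11 = 32 * 79 * 41 = 52 mod 89
  k=22: 41^22 = 45 * 11 * 79 = 34 mod 89
  k=44: 41^44 = 67 * 32 * 11 = 88 mod 89
  k=88: 41^88 = 39 * 45 * 32 = 1 mod 89  <- first divisor giving 1
Order = 88

88


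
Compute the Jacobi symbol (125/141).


Compute (125/141) via quadratic reciprocity:
  reciprocity: (125/141) -> +(141/125)
  reduce: (16/125)
  pull out 2: (2/125) = -1  (since 125 mod 8 = 5)
  pull out 2: (2/125) = -1  (since 125 mod 8 = 5)
  pull out 2: (2/125) = -1  (since 125 mod 8 = 5)
  pull out 2: (2/125) = -1  (since 125 mod 8 = 5)
  (1/125) = 1
Product of signs = 1

1


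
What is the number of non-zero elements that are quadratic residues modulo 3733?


For prime p, the number of non-zero quadratic residues is (p-1)/2.
= (3733-1)/2
= 1866

1866


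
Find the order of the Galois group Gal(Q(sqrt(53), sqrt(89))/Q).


The 2 square roots of distinct primes are multiplicatively independent over Q,
so [K:Q] = 2^2 and Gal(K/Q) is isomorphic to (Z/2Z)^2.
|Gal| = 2^2 = 4

4


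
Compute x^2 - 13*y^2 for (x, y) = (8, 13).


x^2 - d*y^2
= 8^2 - 13*13^2
= 64 - 2197
= -2133

-2133


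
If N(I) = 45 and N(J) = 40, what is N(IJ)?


N(IJ) = N(I) * N(J)
= 45 * 40
= 1800

1800


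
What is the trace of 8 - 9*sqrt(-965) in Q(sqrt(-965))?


Tr(a + b*sqrt(d)) = (a + b*sqrt(d)) + (a - b*sqrt(d)) = 2a
= 2 * (8)
= 16

16


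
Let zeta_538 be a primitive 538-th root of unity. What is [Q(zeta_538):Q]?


The degree equals Euler's totient phi(538).
538 = 2 * 269
phi(538) = 268

268


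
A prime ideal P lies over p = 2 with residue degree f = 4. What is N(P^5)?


N(P^a) = p^(a*f)
= 2^(5*4)
= 2^20
= 1048576

1048576


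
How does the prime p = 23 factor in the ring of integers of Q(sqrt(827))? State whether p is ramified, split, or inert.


K = Q(sqrt(827)). Since d mod 4 = 3, disc(K) = 3308.
Check p | disc: 3308 mod 23 = 19.
p does not divide disc. Compute Legendre symbol (d/p):
22^((23-1)/2) mod 23 = -1
(d/p) = -1, so p is inert: (p) stays prime with e=1, f=2, g=1.
Therefore p is inert.

inert


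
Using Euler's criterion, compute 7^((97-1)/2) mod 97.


p = 97 is prime and the exponent is (p-1)/2 = 48, so by Euler's criterion 7^48 = (7/97) = +1 or -1 mod 97.
Compute by square-and-multiply:
  48 = 32 + 16 (binary 110000)
  Repeated squaring mod 97: 7^1 = 7, 7^2 = 49, 7^4 = 73, 7^8 = 91, 7^16 = 36, 7^32 = 35
  7^48 = 7^32 * 7^16 = 35 * 36 mod 97
    35 * 36 = 1260 = 96 mod 97
  7^48 = 96 mod 97
Result 96 = p - 1 = -1 mod 97: 7 is a quadratic non-residue mod 97. As a residue in [0, p-1] the value is 96.
7^48 mod 97 = 96

96


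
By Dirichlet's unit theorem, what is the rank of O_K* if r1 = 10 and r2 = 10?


By Dirichlet's unit theorem:
rank = r1 + r2 - 1
= 10 + 10 - 1
= 19

19


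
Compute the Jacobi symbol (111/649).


Compute (111/649) via quadratic reciprocity:
  reciprocity: (111/649) -> +(649/111)
  reduce: (94/111)
  pull out 2: (2/111) = +1  (since 111 mod 8 = 7)
  reciprocity: (47/111) -> -(111/47)
  reduce: (17/47)
  reciprocity: (17/47) -> +(47/17)
  reduce: (13/17)
  reciprocity: (13/17) -> +(17/13)
  reduce: (4/13)
  pull out 2: (2/13) = -1  (since 13 mod 8 = 5)
  pull out 2: (2/13) = -1  (since 13 mod 8 = 5)
  (1/13) = 1
Product of signs = -1

-1


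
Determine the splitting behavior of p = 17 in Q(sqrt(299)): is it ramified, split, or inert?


K = Q(sqrt(299)). Since d mod 4 = 3, disc(K) = 1196.
Check p | disc: 1196 mod 17 = 6.
p does not divide disc. Compute Legendre symbol (d/p):
10^((17-1)/2) mod 17 = -1
(d/p) = -1, so p is inert: (p) stays prime with e=1, f=2, g=1.
Therefore p is inert.

inert


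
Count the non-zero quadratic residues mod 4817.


For prime p, the number of non-zero quadratic residues is (p-1)/2.
= (4817-1)/2
= 2408

2408


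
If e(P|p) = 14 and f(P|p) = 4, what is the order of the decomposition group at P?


|D_P| = e * f
= 14 * 4
= 56

56


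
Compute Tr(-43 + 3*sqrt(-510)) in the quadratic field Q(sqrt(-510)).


Tr(a + b*sqrt(d)) = (a + b*sqrt(d)) + (a - b*sqrt(d)) = 2a
= 2 * (-43)
= -86

-86


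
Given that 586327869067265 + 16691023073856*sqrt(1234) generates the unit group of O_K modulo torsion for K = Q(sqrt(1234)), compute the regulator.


epsilon = 586327869067265 + 16691023073856*sqrt(1234)
= 1.1727e+15
R = ln(1.1727e+15)
= 34.6980

34.6980


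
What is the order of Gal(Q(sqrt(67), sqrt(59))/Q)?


The 2 square roots of distinct primes are multiplicatively independent over Q,
so [K:Q] = 2^2 and Gal(K/Q) is isomorphic to (Z/2Z)^2.
|Gal| = 2^2 = 4

4


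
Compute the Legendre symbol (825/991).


p = 991 is prime, so compute (825/991) with the reciprocity algorithm (Jacobi-symbol steps: pull out 2s via (2/n), flip via reciprocity, reduce):
  reciprocity: (825/991) -> +(991/825)
  reduce: (166/825)
  pull out 2: (2/825) = +1  (since 825 mod 8 = 1)
  reciprocity: (83/825) -> +(825/83)
  reduce: (78/83)
  pull out 2: (2/83) = -1  (since 83 mod 8 = 3)
  reciprocity: (39/83) -> -(83/39)
  reduce: (5/39)
  reciprocity: (5/39) -> +(39/5)
  reduce: (4/5)
  pull out 2: (2/5) = -1  (since 5 mod 8 = 5)
  pull out 2: (2/5) = -1  (since 5 mod 8 = 5)
  (1/5) = 1
Product of signs = 1
(825/991) = 1

1


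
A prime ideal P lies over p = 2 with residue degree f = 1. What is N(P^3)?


N(P^a) = p^(a*f)
= 2^(3*1)
= 2^3
= 8

8


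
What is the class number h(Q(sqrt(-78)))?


K = Q(sqrt(-78)). d mod 4 = 2, so D = disc(K) = 4d = -312
h(K) equals the number of primitive reduced positive-definite forms (a, b, c) = a*x^2 + b*x*y + c*y^2 with b^2 - 4ac = D,
where reduced means |b| <= a <= c, with b >= 0 whenever |b| = a or a = c, and primitive means gcd(a, b, c) = 1.
Reduced forces 3a^2 <= |D| = 312, so 1 <= a <= 10; b must have the parity of D, and c = (b^2 - D)/(4a) must be an integer >= a.
Enumerate a = 1..10, b in [-a, a]:
  a=1: (1, 0, 78)  [1]
  a=2: (2, 0, 39)  [1]
  a=3: (3, 0, 26)  [1]
  a=4..5: none
  a=6: (6, 0, 13)  [1]
  a=7..10: none
Total reduced forms: 1 + 1 + 1 + 1 = 4
h = 4

4


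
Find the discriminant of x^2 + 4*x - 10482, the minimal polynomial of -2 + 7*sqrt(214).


The element -2 + 7*sqrt(214) has minimal polynomial:
x^2 + 4*x - 10482
Discriminant = (4)^2 - 4*(-10482)
= 16 + 41928
= 41944

41944


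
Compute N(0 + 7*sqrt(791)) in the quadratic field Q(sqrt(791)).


N(a + b*sqrt(d)) = a^2 - d*b^2
= (0)^2 - (791)*(7)^2
= 0 - 38759
= -38759

-38759


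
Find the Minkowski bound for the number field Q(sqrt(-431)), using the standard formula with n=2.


d = -431, d mod 4 = 1, so disc(K) = d = -431; |disc(K)| = 431
Imaginary quadratic field, so n = 2, s = r2 = 1, r1 = 0
M = (n!/n^n) * (4/pi)^s * sqrt(|disc(K)|) = (2!/2^2) * (4/pi)^1 * sqrt(431)
= 0.5 * 1.273240 * 20.760539
= 13.2166

13.2166


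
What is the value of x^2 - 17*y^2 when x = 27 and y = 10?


x^2 - d*y^2
= 27^2 - 17*10^2
= 729 - 1700
= -971

-971


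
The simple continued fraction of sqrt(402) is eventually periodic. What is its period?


Run the CF algorithm for sqrt(402).
a_0 = floor(sqrt(402)) = 20; set m_0=0, q_0=1.
Recurrence: m' = q*a - m,  q' = (d - m'^2)/q,  a' = floor((a_0 + m')/q').
  step 1: m=20, q=2, a=20
  step 2: m=20, q=1, a=40
a_2 = 2*a_0 = 40, so the period closes here.
sqrt(402) = [20; 20, 40]
Period length = 2

2


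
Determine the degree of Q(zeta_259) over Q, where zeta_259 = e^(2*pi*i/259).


The degree equals Euler's totient phi(259).
259 = 7 * 37
phi(259) = 216

216


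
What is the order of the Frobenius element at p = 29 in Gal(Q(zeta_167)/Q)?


The Frobenius at p in Gal(Q(zeta_n)/Q) = (Z/nZ)* is the class of p, so its order is ord_167(29), the smallest k >= 1 with 29^k = 1 mod 167.
n = 167 = 167, phi(167) = 166; the order divides phi(n).
Divisors of 166: 1, 2, 83, 166
Repeated squaring mod 167: 29^1 = 29, 29^2 = 6, 29^4 = 36, 29^8 = 127, 29^16 = 97, 29^32 = 57, 29^64 = 76, 29^128 = 98
Test divisors in increasing order:
  k=1: 29^1 = 29 mod 167
  k=2: 29^2 = 6 mod 167
  k=83: 29^83 = 76 * 97 * 6 * 29 = 1 mod 167  <- first divisor giving 1
Order = 83

83


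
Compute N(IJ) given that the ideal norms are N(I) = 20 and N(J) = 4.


N(IJ) = N(I) * N(J)
= 20 * 4
= 80

80


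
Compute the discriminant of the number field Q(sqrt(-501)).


For K = Q(sqrt(d)) with d squarefree: disc(K) = d if d = 1 mod 4, and disc(K) = 4d if d = 2 or 3 mod 4.
Here d = -501, and d mod 4 = 3.
d = 3 mod 4, not 1 (O_K = Z[sqrt(d)]), so disc(K) = 4d = 4 * (-501) = -2004

-2004


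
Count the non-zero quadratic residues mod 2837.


For prime p, the number of non-zero quadratic residues is (p-1)/2.
= (2837-1)/2
= 1418

1418


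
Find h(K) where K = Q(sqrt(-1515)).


K = Q(sqrt(-1515)). d mod 4 = 1, so D = disc(K) = d = -1515
h(K) equals the number of primitive reduced positive-definite forms (a, b, c) = a*x^2 + b*x*y + c*y^2 with b^2 - 4ac = D,
where reduced means |b| <= a <= c, with b >= 0 whenever |b| = a or a = c, and primitive means gcd(a, b, c) = 1.
Reduced forces 3a^2 <= |D| = 1515, so 1 <= a <= 22; b must have the parity of D, and c = (b^2 - D)/(4a) must be an integer >= a.
Enumerate a = 1..22, b in [-a, a]:
  a=1: (1, 1, 379)  [1]
  a=2: none
  a=3: (3, 3, 127)  [1]
  a=4: none
  a=5: (5, 5, 77)  [1]
  a=6: none
  a=7: (7, -5, 55), (7, 5, 55)  [2]
  a=8..10: none
  a=11: (11, -5, 35), (11, 5, 35)  [2]
  a=12..14: none
  a=15: (15, 15, 29)  [1]
  a=16: none
  a=17: (17, -7, 23), (17, 7, 23)  [2]
  a=18: none
  a=19: (19, -9, 21), (19, 9, 21)  [2]
  a=20..22: none
Total reduced forms: 1 + 1 + 1 + 2 + 2 + 1 + 2 + 2 = 12
h = 12

12


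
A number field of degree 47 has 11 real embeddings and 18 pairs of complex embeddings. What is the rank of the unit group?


By Dirichlet's unit theorem:
rank = r1 + r2 - 1
= 11 + 18 - 1
= 28

28


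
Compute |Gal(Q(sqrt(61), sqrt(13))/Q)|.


The 2 square roots of distinct primes are multiplicatively independent over Q,
so [K:Q] = 2^2 and Gal(K/Q) is isomorphic to (Z/2Z)^2.
|Gal| = 2^2 = 4

4


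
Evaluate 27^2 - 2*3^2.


x^2 - d*y^2
= 27^2 - 2*3^2
= 729 - 18
= 711

711


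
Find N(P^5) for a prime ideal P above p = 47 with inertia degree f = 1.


N(P^a) = p^(a*f)
= 47^(5*1)
= 47^5
= 229345007

229345007


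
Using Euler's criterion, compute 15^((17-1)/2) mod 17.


p = 17 is prime and the exponent is (p-1)/2 = 8, so by Euler's criterion 15^8 = (15/17) = +1 or -1 mod 17.
Compute by square-and-multiply:
  8 = 8 (binary 1000)
  Repeated squaring mod 17: 15^1 = 15, 15^2 = 4, 15^4 = 16, 15^8 = 1
  15^8 = 1 mod 17
Result 1: 15 is a quadratic residue mod 17.
15^8 mod 17 = 1

1


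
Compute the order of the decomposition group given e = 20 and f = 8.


|D_P| = e * f
= 20 * 8
= 160

160


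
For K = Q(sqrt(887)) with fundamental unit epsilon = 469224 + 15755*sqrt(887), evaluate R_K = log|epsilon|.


epsilon = 469224 + 15755*sqrt(887)
= 938448.0000
R = ln(938448.0000)
= 13.7520

13.7520


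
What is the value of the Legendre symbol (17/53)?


p = 53 is prime, so compute (17/53) with the reciprocity algorithm (Jacobi-symbol steps: pull out 2s via (2/n), flip via reciprocity, reduce):
  reciprocity: (17/53) -> +(53/17)
  reduce: (2/17)
  pull out 2: (2/17) = +1  (since 17 mod 8 = 1)
  (1/17) = 1
Product of signs = 1
(17/53) = 1

1


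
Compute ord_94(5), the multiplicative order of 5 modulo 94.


We want ord_94(5), the smallest k >= 1 with 5^k = 1 mod 94.
n = 94 = 2 * 47, phi(94) = 46; the order divides phi(n).
Divisors of 46: 1, 2, 23, 46
Repeated squaring mod 94: 5^1 = 5, 5^2 = 25, 5^4 = 61, 5^8 = 55, 5^16 = 17, 5^32 = 7
Test divisors in increasing order:
  k=1: 5^1 = 5 mod 94
  k=2: 5^2 = 25 mod 94
  k=23: 5^23 = 17 * 61 * 25 * 5 = 93 mod 94
  k=46: 5^46 = 7 * 55 * 61 * 25 = 1 mod 94  <- first divisor giving 1
Order = 46

46


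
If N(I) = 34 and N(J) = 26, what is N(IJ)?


N(IJ) = N(I) * N(J)
= 34 * 26
= 884

884


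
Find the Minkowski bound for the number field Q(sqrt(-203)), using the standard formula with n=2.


d = -203, d mod 4 = 1, so disc(K) = d = -203; |disc(K)| = 203
Imaginary quadratic field, so n = 2, s = r2 = 1, r1 = 0
M = (n!/n^n) * (4/pi)^s * sqrt(|disc(K)|) = (2!/2^2) * (4/pi)^1 * sqrt(203)
= 0.5 * 1.273240 * 14.247807
= 9.0704

9.0704


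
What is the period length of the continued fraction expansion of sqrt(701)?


Run the CF algorithm for sqrt(701).
a_0 = floor(sqrt(701)) = 26; set m_0=0, q_0=1.
Recurrence: m' = q*a - m,  q' = (d - m'^2)/q,  a' = floor((a_0 + m')/q').
  step 1: m=26, q=25, a=2
  step 2: m=24, q=5, a=10
  step 3: m=26, q=5, a=10
  step 4: m=24, q=25, a=2
  step 5: m=26, q=1, a=52
a_5 = 2*a_0 = 52, so the period closes here.
sqrt(701) = [26; 2, 10, 10, 2, 52]
Period length = 5

5


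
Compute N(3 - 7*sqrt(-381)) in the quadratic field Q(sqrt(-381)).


N(a + b*sqrt(d)) = a^2 - d*b^2
= (3)^2 - (-381)*(-7)^2
= 9 + 18669
= 18678

18678


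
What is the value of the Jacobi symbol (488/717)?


Compute (488/717) via quadratic reciprocity:
  pull out 2: (2/717) = -1  (since 717 mod 8 = 5)
  pull out 2: (2/717) = -1  (since 717 mod 8 = 5)
  pull out 2: (2/717) = -1  (since 717 mod 8 = 5)
  reciprocity: (61/717) -> +(717/61)
  reduce: (46/61)
  pull out 2: (2/61) = -1  (since 61 mod 8 = 5)
  reciprocity: (23/61) -> +(61/23)
  reduce: (15/23)
  reciprocity: (15/23) -> -(23/15)
  reduce: (8/15)
  pull out 2: (2/15) = +1  (since 15 mod 8 = 7)
  pull out 2: (2/15) = +1  (since 15 mod 8 = 7)
  pull out 2: (2/15) = +1  (since 15 mod 8 = 7)
  (1/15) = 1
Product of signs = -1

-1


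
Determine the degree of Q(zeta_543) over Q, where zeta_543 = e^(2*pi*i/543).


The degree equals Euler's totient phi(543).
543 = 3 * 181
phi(543) = 360

360


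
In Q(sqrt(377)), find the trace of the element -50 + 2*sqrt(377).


Tr(a + b*sqrt(d)) = (a + b*sqrt(d)) + (a - b*sqrt(d)) = 2a
= 2 * (-50)
= -100

-100


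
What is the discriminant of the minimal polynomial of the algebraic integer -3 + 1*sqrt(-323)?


The element -3 + 1*sqrt(-323) has minimal polynomial:
x^2 + 6*x + 332
Discriminant = (6)^2 - 4*(332)
= 36 - 1328
= -1292

-1292


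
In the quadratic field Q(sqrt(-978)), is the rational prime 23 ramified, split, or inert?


K = Q(sqrt(-978)). Since d mod 4 = 2, disc(K) = -3912.
Check p | disc: -3912 mod 23 = 21.
p does not divide disc. Compute Legendre symbol (d/p):
11^((23-1)/2) mod 23 = -1
(d/p) = -1, so p is inert: (p) stays prime with e=1, f=2, g=1.
Therefore p is inert.

inert


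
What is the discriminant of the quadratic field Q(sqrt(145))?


For K = Q(sqrt(d)) with d squarefree: disc(K) = d if d = 1 mod 4, and disc(K) = 4d if d = 2 or 3 mod 4.
Here d = 145, and d mod 4 = 1.
d = 1 mod 4 (O_K = Z[(1+sqrt(d))/2]), so disc(K) = d = 145

145


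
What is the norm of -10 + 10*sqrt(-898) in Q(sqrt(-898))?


N(a + b*sqrt(d)) = a^2 - d*b^2
= (-10)^2 - (-898)*(10)^2
= 100 + 89800
= 89900

89900


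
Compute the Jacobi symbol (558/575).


Compute (558/575) via quadratic reciprocity:
  pull out 2: (2/575) = +1  (since 575 mod 8 = 7)
  reciprocity: (279/575) -> -(575/279)
  reduce: (17/279)
  reciprocity: (17/279) -> +(279/17)
  reduce: (7/17)
  reciprocity: (7/17) -> +(17/7)
  reduce: (3/7)
  reciprocity: (3/7) -> -(7/3)
  reduce: (1/3)
  (1/3) = 1
Product of signs = 1

1


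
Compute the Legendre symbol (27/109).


p = 109 is prime, so compute (27/109) with the reciprocity algorithm (Jacobi-symbol steps: pull out 2s via (2/n), flip via reciprocity, reduce):
  reciprocity: (27/109) -> +(109/27)
  reduce: (1/27)
  (1/27) = 1
Product of signs = 1
(27/109) = 1

1


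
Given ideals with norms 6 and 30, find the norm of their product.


N(IJ) = N(I) * N(J)
= 6 * 30
= 180

180


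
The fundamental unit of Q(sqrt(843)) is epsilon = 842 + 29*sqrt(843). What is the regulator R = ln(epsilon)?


epsilon = 842 + 29*sqrt(843)
= 1683.9994
R = ln(1683.9994)
= 7.4289

7.4289


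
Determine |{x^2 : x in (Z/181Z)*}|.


For prime p, the number of non-zero quadratic residues is (p-1)/2.
= (181-1)/2
= 90

90


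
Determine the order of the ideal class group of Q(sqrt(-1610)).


K = Q(sqrt(-1610)). d mod 4 = 2, so D = disc(K) = 4d = -6440
h(K) equals the number of primitive reduced positive-definite forms (a, b, c) = a*x^2 + b*x*y + c*y^2 with b^2 - 4ac = D,
where reduced means |b| <= a <= c, with b >= 0 whenever |b| = a or a = c, and primitive means gcd(a, b, c) = 1.
Reduced forces 3a^2 <= |D| = 6440, so 1 <= a <= 46; b must have the parity of D, and c = (b^2 - D)/(4a) must be an integer >= a.
Enumerate a = 1..46, b in [-a, a]:
  a=1: (1, 0, 1610)  [1]
  a=2: (2, 0, 805)  [1]
  a=3: (3, -2, 537), (3, 2, 537)  [2]
  a=4: none
  a=5: (5, 0, 322)  [1]
  a=6: (6, -4, 269), (6, 4, 269)  [2]
  a=7: (7, 0, 230)  [1]
  a=8: none
  a=9: (9, -2, 179), (9, 2, 179)  [2]
  a=10: (10, 0, 161)  [1]
  a=11..13: none
  a=14: (14, 0, 115)  [1]
  a=15: (15, -10, 109), (15, 10, 109)  [2]
  a=16..17: none
  a=18: (18, -16, 93), (18, 16, 93)  [2]
  a=19: (19, -18, 89), (19, 18, 89)  [2]
  a=20: none
  a=21: (21, -14, 79), (21, 14, 79)  [2]
  a=22: none
  a=23: (23, 0, 70)  [1]
  a=24..26: none
  a=27: (27, -16, 62), (27, 16, 62)  [2]
  a=28..29: none
  a=30: (30, -20, 57), (30, 20, 57)  [2]
  a=31: (31, -16, 54), (31, 16, 54)  [2]
  a=32..34: none
  a=35: (35, 0, 46)  [1]
  a=36..37: none
  a=38: (38, -20, 45), (38, 20, 45)  [2]
  a=39..41: none
  a=42: (42, -28, 43), (42, 28, 43)  [2]
  a=43..46: none
Total reduced forms: 1 + 1 + 2 + 1 + 2 + 1 + 2 + 1 + 1 + 2 + 2 + 2 + 2 + 1 + 2 + 2 + 2 + 1 + 2 + 2 = 32
h = 32

32
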